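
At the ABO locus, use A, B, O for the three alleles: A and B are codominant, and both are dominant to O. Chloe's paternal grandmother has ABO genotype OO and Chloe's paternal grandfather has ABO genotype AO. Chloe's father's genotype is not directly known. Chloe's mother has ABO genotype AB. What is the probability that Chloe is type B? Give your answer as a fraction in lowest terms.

Chloe's father's ABO genotype from OO × AO: 1/2 AO, 1/2 OO.
Crossing each possibility with the mother AB and summing P(type B): 1/2·1/4 + 1/2·1/2 = 3/8.

3/8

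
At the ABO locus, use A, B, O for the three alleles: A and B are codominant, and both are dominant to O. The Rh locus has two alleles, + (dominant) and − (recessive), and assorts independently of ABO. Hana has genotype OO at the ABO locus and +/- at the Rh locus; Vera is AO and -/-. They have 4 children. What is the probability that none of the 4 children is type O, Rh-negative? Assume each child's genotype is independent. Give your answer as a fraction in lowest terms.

ABO cross OO × AO → 1/2 O, 1/2 A.
Rh cross +/- × -/- → 1/2 Rh+, 1/2 Rh-; so P(type O, Rh-negative) = 1/2 × 1/2 = 1/4 per child.
P(not type O, Rh-negative) = 3/4 for one child; (3/4)^4 = 81/256.

81/256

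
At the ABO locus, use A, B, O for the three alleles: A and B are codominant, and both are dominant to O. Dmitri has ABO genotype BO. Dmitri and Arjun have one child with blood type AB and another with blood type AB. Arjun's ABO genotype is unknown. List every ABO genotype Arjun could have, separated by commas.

AA, AB, AO

For each candidate genotype of Arjun, check whether crossing it with BO can produce every observed child phenotype.
  AA → possible child types {A, AB} ✓
  AB → possible child types {A, B, AB} ✓
  AO → possible child types {O, A, B, AB} ✓
  BB → possible child types {B} ✗
  BO → possible child types {O, B} ✗
  OO → possible child types {O, B} ✗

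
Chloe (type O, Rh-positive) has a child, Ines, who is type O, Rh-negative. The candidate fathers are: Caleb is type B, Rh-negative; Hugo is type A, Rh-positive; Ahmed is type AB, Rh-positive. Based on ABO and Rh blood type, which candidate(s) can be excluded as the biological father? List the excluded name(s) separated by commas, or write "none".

Ahmed

A candidate is excluded only if no genotype consistent with his phenotype could produce a type O, Rh-negative child with a type O, Rh-positive mother.
Ahmed (type AB, Rh+): no genotype consistent with that phenotype can produce a type-O Rh- child with a type-O mother.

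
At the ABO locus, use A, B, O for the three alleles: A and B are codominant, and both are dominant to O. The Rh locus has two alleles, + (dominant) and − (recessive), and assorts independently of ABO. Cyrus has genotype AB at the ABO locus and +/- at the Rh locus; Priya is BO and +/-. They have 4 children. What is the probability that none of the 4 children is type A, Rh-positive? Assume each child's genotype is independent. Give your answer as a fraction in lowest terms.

ABO cross AB × BO → 1/4 A, 1/2 B, 1/4 AB.
Rh cross +/- × +/- → 3/4 Rh+, 1/4 Rh-; so P(type A, Rh-positive) = 1/4 × 3/4 = 3/16 per child.
P(not type A, Rh-positive) = 13/16 for one child; (13/16)^4 = 28561/65536.

28561/65536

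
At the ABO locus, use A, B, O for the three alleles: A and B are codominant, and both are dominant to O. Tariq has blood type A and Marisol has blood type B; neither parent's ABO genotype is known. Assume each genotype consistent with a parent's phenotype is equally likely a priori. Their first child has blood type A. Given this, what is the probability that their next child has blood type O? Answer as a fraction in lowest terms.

1/12

Possible genotypes: Tariq ∈ {AA, AO}; Marisol ∈ {BB, BO}.
Weight each parental genotype pair by prior × P(type-A child):
  AA × BO: posterior weight 2/3; P(next child type O) = 0.
  AO × BO: posterior weight 1/3; P(next child type O) = 1/4.
Weighted sum = 1/12.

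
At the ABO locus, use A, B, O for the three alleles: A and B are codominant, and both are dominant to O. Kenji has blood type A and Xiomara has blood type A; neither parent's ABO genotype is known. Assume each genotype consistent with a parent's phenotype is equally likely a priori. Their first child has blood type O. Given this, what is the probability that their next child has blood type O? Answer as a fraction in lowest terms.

1/4

Possible genotypes: Kenji ∈ {AA, AO}; Xiomara ∈ {AA, AO}.
Weight each parental genotype pair by prior × P(type-O child):
  AO × AO: posterior weight 1; P(next child type O) = 1/4.
Weighted sum = 1/4.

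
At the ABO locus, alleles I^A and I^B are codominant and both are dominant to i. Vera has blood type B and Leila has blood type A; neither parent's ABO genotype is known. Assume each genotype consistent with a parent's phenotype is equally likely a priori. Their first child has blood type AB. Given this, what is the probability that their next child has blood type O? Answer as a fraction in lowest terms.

1/36

Possible genotypes: Vera ∈ {I^B I^B, I^B i}; Leila ∈ {I^A I^A, I^A i}.
Weight each parental genotype pair by prior × P(type-AB child):
  I^B I^B × I^A I^A: posterior weight 4/9; P(next child type O) = 0.
  I^B I^B × I^A i: posterior weight 2/9; P(next child type O) = 0.
  I^B i × I^A I^A: posterior weight 2/9; P(next child type O) = 0.
  I^B i × I^A i: posterior weight 1/9; P(next child type O) = 1/4.
Weighted sum = 1/36.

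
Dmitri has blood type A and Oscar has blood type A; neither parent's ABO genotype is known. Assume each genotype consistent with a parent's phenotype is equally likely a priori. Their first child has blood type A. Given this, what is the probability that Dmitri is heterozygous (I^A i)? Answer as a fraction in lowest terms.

Possible genotypes: Dmitri ∈ {I^A I^A, I^A i}; Oscar ∈ {I^A I^A, I^A i}.
Weight each parental genotype pair by prior × P(type-A child):
  I^A I^A × I^A I^A: posterior weight 4/15.
  I^A I^A × I^A i: posterior weight 4/15.
  I^A i × I^A I^A: posterior weight 4/15.
  I^A i × I^A i: posterior weight 1/5.
Sum the posterior weight over pairs where Dmitri is I^A i: 7/15.

7/15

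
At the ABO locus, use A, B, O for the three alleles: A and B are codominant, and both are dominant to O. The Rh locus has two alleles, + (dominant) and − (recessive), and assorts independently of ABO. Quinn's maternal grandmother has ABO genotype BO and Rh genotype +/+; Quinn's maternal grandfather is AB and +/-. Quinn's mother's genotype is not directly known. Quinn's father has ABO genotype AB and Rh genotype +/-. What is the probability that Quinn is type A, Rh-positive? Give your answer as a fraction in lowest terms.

Quinn's mother's ABO genotype from BO × AB: 1/4 AB, 1/4 AO, 1/4 BB, 1/4 BO.
Crossing each possibility with the father AB and summing P(type A): 1/4·1/4 + 1/4·1/2 + 1/4·0 + 1/4·1/4 = 1/4.
Similarly for Rh via the mother's Rh distribution: P(Rh+) = 7/8.
Independent loci: 1/4 × 7/8 = 7/32.

7/32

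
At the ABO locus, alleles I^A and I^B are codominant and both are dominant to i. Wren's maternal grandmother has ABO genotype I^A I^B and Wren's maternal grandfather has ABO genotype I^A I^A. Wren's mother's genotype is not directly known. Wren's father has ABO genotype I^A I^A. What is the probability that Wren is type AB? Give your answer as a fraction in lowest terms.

Wren's mother's ABO genotype from I^A I^B × I^A I^A: 1/2 I^A I^A, 1/2 I^A I^B.
Crossing each possibility with the father I^A I^A and summing P(type AB): 1/2·0 + 1/2·1/2 = 1/4.

1/4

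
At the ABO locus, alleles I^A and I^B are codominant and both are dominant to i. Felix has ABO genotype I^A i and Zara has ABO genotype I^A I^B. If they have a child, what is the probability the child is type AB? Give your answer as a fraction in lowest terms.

1/4

ABO cross I^A i × I^A I^B → offspring phenotypes: 1/2 A, 1/4 B, 1/4 AB.
So P(type AB) = 1/4.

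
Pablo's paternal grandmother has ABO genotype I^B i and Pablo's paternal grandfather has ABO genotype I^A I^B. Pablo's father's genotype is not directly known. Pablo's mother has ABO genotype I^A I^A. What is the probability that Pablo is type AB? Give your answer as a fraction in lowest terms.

1/2

Pablo's father's ABO genotype from I^B i × I^A I^B: 1/4 I^A I^B, 1/4 I^A i, 1/4 I^B I^B, 1/4 I^B i.
Crossing each possibility with the mother I^A I^A and summing P(type AB): 1/4·1/2 + 1/4·0 + 1/4·1 + 1/4·1/2 = 1/2.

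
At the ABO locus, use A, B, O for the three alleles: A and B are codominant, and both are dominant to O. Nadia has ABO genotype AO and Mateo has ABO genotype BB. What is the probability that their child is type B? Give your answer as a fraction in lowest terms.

ABO cross AO × BB → offspring phenotypes: 1/2 B, 1/2 AB.
So P(type B) = 1/2.

1/2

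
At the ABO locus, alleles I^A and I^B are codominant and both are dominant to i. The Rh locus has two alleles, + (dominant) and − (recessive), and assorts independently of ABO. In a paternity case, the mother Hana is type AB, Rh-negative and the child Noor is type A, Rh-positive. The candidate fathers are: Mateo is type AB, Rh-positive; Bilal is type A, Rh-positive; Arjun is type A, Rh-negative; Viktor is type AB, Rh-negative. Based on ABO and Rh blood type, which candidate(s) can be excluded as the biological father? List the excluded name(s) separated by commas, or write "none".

Arjun, Viktor

A candidate is excluded only if no genotype consistent with his phenotype could produce a type A, Rh-positive child with a type AB, Rh-negative mother.
Arjun (type A, Rh-): no genotype consistent with that phenotype can produce a type-A Rh+ child with a type-AB mother.
Viktor (type AB, Rh-): no genotype consistent with that phenotype can produce a type-A Rh+ child with a type-AB mother.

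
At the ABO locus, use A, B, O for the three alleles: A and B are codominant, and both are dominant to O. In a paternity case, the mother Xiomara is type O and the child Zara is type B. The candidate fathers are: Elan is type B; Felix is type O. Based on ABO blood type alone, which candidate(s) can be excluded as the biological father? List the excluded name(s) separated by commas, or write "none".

Felix

A candidate is excluded only if no genotype consistent with his phenotype could produce a type B child with a type O mother.
Felix (type O): no genotype consistent with that phenotype can produce a type-B child with a type-O mother.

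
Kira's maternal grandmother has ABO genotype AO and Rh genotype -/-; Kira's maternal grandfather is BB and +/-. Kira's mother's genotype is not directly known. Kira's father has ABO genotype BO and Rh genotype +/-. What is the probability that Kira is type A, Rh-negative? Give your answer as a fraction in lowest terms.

Kira's mother's ABO genotype from AO × BB: 1/2 AB, 1/2 BO.
Crossing each possibility with the father BO and summing P(type A): 1/2·1/4 + 1/2·0 = 1/8.
Similarly for Rh via the mother's Rh distribution: P(Rh-) = 3/8.
Independent loci: 1/8 × 3/8 = 3/64.

3/64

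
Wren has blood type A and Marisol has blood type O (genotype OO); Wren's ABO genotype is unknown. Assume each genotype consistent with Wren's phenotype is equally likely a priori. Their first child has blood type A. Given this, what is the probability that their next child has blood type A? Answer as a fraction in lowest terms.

Possible genotypes: Wren ∈ {AA, AO}; Marisol ∈ {OO}.
Weight each parental genotype pair by prior × P(type-A child):
  AA × OO: posterior weight 2/3; P(next child type A) = 1.
  AO × OO: posterior weight 1/3; P(next child type A) = 1/2.
Weighted sum = 5/6.

5/6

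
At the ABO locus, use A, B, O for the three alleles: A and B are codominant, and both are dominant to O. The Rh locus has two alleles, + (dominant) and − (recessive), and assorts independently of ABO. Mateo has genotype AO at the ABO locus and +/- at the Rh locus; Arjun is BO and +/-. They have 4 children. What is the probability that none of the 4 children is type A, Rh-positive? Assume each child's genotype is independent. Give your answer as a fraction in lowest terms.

ABO cross AO × BO → 1/4 O, 1/4 A, 1/4 B, 1/4 AB.
Rh cross +/- × +/- → 3/4 Rh+, 1/4 Rh-; so P(type A, Rh-positive) = 1/4 × 3/4 = 3/16 per child.
P(not type A, Rh-positive) = 13/16 for one child; (13/16)^4 = 28561/65536.

28561/65536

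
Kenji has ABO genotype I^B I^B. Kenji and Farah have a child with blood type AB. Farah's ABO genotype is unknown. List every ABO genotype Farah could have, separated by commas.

I^A I^A, I^A I^B, I^A i

For each candidate genotype of Farah, check whether crossing it with I^B I^B can produce every observed child phenotype.
  I^A I^A → possible child types {AB} ✓
  I^A I^B → possible child types {B, AB} ✓
  I^A i → possible child types {B, AB} ✓
  I^B I^B → possible child types {B} ✗
  I^B i → possible child types {B} ✗
  i i → possible child types {B} ✗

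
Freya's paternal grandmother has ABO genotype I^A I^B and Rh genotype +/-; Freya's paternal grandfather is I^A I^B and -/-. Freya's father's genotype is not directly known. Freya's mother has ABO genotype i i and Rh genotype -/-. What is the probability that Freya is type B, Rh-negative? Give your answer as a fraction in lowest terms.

3/8

Freya's father's ABO genotype from I^A I^B × I^A I^B: 1/4 I^A I^A, 1/2 I^A I^B, 1/4 I^B I^B.
Crossing each possibility with the mother i i and summing P(type B): 1/4·0 + 1/2·1/2 + 1/4·1 = 1/2.
Similarly for Rh via the father's Rh distribution: P(Rh-) = 3/4.
Independent loci: 1/2 × 3/4 = 3/8.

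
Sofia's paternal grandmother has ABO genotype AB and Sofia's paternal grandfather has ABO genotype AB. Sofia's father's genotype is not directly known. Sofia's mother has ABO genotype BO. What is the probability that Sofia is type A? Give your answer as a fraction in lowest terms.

1/4

Sofia's father's ABO genotype from AB × AB: 1/4 AA, 1/2 AB, 1/4 BB.
Crossing each possibility with the mother BO and summing P(type A): 1/4·1/2 + 1/2·1/4 + 1/4·0 = 1/4.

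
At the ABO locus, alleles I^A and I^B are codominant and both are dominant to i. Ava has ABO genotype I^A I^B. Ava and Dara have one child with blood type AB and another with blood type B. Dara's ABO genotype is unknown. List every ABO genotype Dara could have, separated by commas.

For each candidate genotype of Dara, check whether crossing it with I^A I^B can produce every observed child phenotype.
  I^A I^A → possible child types {A, AB} ✗
  I^A I^B → possible child types {A, B, AB} ✓
  I^A i → possible child types {A, B, AB} ✓
  I^B I^B → possible child types {B, AB} ✓
  I^B i → possible child types {A, B, AB} ✓
  i i → possible child types {A, B} ✗

I^A I^B, I^A i, I^B I^B, I^B i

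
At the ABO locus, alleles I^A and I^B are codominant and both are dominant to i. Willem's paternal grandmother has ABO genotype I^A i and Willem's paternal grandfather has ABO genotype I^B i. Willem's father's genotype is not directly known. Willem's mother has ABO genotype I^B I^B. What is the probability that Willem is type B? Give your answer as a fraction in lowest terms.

Willem's father's ABO genotype from I^A i × I^B i: 1/4 I^A I^B, 1/4 I^A i, 1/4 I^B i, 1/4 i i.
Crossing each possibility with the mother I^B I^B and summing P(type B): 1/4·1/2 + 1/4·1/2 + 1/4·1 + 1/4·1 = 3/4.

3/4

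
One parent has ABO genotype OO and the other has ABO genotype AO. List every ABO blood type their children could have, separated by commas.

Gametes from OO × AO give offspring ABO genotypes AO, OO, i.e. phenotypes O, A.

O, A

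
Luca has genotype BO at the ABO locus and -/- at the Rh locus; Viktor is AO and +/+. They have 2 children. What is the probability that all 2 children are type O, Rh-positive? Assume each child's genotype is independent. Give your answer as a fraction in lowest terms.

ABO cross BO × AO → 1/4 O, 1/4 A, 1/4 B, 1/4 AB.
Rh cross -/- × +/+ → 1 Rh+; so P(type O, Rh-positive) = 1/4 × 1 = 1/4 per child.
All 2 independent: (1/4)^2 = 1/16.

1/16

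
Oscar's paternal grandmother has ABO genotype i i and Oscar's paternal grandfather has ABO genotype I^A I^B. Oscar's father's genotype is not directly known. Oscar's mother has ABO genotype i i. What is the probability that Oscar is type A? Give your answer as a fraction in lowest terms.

Oscar's father's ABO genotype from i i × I^A I^B: 1/2 I^A i, 1/2 I^B i.
Crossing each possibility with the mother i i and summing P(type A): 1/2·1/2 + 1/2·0 = 1/4.

1/4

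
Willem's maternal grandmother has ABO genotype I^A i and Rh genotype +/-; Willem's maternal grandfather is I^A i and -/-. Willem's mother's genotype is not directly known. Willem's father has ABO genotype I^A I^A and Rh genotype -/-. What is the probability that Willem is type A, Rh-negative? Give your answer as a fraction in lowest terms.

Willem's mother's ABO genotype from I^A i × I^A i: 1/4 I^A I^A, 1/2 I^A i, 1/4 i i.
Crossing each possibility with the father I^A I^A and summing P(type A): 1/4·1 + 1/2·1 + 1/4·1 = 1.
Similarly for Rh via the mother's Rh distribution: P(Rh-) = 3/4.
Independent loci: 1 × 3/4 = 3/4.

3/4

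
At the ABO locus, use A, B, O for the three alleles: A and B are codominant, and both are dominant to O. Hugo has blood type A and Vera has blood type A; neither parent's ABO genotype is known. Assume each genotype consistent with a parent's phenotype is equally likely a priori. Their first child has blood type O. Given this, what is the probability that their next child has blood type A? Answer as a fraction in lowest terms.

Possible genotypes: Hugo ∈ {AA, AO}; Vera ∈ {AA, AO}.
Weight each parental genotype pair by prior × P(type-O child):
  AO × AO: posterior weight 1; P(next child type A) = 3/4.
Weighted sum = 3/4.

3/4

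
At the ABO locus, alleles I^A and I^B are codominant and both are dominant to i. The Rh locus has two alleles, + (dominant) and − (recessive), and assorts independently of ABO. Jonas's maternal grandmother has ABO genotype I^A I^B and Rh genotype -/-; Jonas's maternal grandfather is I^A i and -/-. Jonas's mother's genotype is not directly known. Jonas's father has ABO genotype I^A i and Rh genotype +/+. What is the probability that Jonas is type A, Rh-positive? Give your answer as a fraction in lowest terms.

Jonas's mother's ABO genotype from I^A I^B × I^A i: 1/4 I^A I^A, 1/4 I^A I^B, 1/4 I^A i, 1/4 I^B i.
Crossing each possibility with the father I^A i and summing P(type A): 1/4·1 + 1/4·1/2 + 1/4·3/4 + 1/4·1/4 = 5/8.
Similarly for Rh via the mother's Rh distribution: P(Rh+) = 1.
Independent loci: 5/8 × 1 = 5/8.

5/8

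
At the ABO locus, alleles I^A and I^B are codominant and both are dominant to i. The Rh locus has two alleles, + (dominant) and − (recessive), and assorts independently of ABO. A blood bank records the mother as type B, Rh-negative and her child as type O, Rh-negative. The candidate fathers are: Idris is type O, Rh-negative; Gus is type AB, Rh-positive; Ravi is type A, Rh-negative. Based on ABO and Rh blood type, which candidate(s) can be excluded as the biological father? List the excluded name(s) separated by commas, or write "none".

A candidate is excluded only if no genotype consistent with his phenotype could produce a type O, Rh-negative child with a type B, Rh-negative mother.
Gus (type AB, Rh+): no genotype consistent with that phenotype can produce a type-O Rh- child with a type-B mother.

Gus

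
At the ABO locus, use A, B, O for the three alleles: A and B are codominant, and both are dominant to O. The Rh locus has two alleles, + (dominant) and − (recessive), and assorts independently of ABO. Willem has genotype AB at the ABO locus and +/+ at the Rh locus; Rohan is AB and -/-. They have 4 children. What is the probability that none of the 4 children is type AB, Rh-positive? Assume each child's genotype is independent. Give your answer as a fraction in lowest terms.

ABO cross AB × AB → 1/4 A, 1/4 B, 1/2 AB.
Rh cross +/+ × -/- → 1 Rh+; so P(type AB, Rh-positive) = 1/2 × 1 = 1/2 per child.
P(not type AB, Rh-positive) = 1/2 for one child; (1/2)^4 = 1/16.

1/16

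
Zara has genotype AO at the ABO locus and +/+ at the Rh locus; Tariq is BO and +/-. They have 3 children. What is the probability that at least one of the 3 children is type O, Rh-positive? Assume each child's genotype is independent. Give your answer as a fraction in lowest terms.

37/64

ABO cross AO × BO → 1/4 O, 1/4 A, 1/4 B, 1/4 AB.
Rh cross +/+ × +/- → 1 Rh+; so P(type O, Rh-positive) = 1/4 × 1 = 1/4 per child.
P(none) = (3/4)^3 = 27/64; P(at least one) = 1 − 27/64 = 37/64.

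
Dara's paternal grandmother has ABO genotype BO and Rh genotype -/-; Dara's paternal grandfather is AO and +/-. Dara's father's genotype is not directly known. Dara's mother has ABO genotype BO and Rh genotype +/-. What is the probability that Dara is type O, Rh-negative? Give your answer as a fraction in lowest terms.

3/32

Dara's father's ABO genotype from BO × AO: 1/4 AB, 1/4 AO, 1/4 BO, 1/4 OO.
Crossing each possibility with the mother BO and summing P(type O): 1/4·0 + 1/4·1/4 + 1/4·1/4 + 1/4·1/2 = 1/4.
Similarly for Rh via the father's Rh distribution: P(Rh-) = 3/8.
Independent loci: 1/4 × 3/8 = 3/32.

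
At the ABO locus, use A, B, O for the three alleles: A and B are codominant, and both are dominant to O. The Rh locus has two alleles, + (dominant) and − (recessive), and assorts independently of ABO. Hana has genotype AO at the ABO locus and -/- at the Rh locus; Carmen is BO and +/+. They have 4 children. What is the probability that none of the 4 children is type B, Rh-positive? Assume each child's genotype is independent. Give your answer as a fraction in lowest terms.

81/256

ABO cross AO × BO → 1/4 O, 1/4 A, 1/4 B, 1/4 AB.
Rh cross -/- × +/+ → 1 Rh+; so P(type B, Rh-positive) = 1/4 × 1 = 1/4 per child.
P(not type B, Rh-positive) = 3/4 for one child; (3/4)^4 = 81/256.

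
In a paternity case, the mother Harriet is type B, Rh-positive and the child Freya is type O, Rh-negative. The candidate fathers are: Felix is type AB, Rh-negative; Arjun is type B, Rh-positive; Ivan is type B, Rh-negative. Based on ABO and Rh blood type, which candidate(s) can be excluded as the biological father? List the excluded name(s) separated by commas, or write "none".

A candidate is excluded only if no genotype consistent with his phenotype could produce a type O, Rh-negative child with a type B, Rh-positive mother.
Felix (type AB, Rh-): no genotype consistent with that phenotype can produce a type-O Rh- child with a type-B mother.

Felix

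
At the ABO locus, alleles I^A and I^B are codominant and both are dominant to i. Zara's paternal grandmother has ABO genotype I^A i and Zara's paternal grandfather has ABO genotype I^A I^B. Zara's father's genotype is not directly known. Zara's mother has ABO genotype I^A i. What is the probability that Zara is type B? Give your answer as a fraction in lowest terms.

1/8

Zara's father's ABO genotype from I^A i × I^A I^B: 1/4 I^A I^A, 1/4 I^A I^B, 1/4 I^A i, 1/4 I^B i.
Crossing each possibility with the mother I^A i and summing P(type B): 1/4·0 + 1/4·1/4 + 1/4·0 + 1/4·1/4 = 1/8.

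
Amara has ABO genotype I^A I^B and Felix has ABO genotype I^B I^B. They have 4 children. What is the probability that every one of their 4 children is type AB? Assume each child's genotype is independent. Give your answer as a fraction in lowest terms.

1/16

ABO cross I^A I^B × I^B I^B → 1/2 B, 1/2 AB.
So P(type AB) = 1/2 per child.
All 4 independent: (1/2)^4 = 1/16.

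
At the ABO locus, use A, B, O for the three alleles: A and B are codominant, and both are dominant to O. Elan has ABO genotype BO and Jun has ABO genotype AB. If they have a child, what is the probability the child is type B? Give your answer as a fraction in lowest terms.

1/2

ABO cross BO × AB → offspring phenotypes: 1/4 A, 1/2 B, 1/4 AB.
So P(type B) = 1/2.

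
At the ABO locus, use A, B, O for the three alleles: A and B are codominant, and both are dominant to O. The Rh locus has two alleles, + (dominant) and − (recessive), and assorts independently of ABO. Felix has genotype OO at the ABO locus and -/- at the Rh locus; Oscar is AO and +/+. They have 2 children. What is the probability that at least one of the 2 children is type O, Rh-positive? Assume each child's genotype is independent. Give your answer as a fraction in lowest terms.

3/4

ABO cross OO × AO → 1/2 O, 1/2 A.
Rh cross -/- × +/+ → 1 Rh+; so P(type O, Rh-positive) = 1/2 × 1 = 1/2 per child.
P(none) = (1/2)^2 = 1/4; P(at least one) = 1 − 1/4 = 3/4.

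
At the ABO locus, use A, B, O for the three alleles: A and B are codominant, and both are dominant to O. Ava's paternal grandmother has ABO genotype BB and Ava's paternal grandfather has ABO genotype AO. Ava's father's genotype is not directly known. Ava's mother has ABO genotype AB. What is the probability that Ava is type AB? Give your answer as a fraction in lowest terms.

Ava's father's ABO genotype from BB × AO: 1/2 AB, 1/2 BO.
Crossing each possibility with the mother AB and summing P(type AB): 1/2·1/2 + 1/2·1/4 = 3/8.

3/8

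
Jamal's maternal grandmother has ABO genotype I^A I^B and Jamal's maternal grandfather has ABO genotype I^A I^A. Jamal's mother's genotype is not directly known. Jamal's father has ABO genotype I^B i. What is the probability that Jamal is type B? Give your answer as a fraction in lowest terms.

1/4

Jamal's mother's ABO genotype from I^A I^B × I^A I^A: 1/2 I^A I^A, 1/2 I^A I^B.
Crossing each possibility with the father I^B i and summing P(type B): 1/2·0 + 1/2·1/2 = 1/4.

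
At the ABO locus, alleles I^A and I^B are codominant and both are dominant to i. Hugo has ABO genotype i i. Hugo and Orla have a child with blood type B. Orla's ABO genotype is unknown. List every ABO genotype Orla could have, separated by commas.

For each candidate genotype of Orla, check whether crossing it with i i can produce every observed child phenotype.
  I^A I^A → possible child types {A} ✗
  I^A I^B → possible child types {A, B} ✓
  I^A i → possible child types {O, A} ✗
  I^B I^B → possible child types {B} ✓
  I^B i → possible child types {O, B} ✓
  i i → possible child types {O} ✗

I^A I^B, I^B I^B, I^B i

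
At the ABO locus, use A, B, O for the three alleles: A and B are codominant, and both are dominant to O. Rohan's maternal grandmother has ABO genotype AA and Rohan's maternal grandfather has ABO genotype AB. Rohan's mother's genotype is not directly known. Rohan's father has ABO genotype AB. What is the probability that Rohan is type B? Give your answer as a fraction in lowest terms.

1/8

Rohan's mother's ABO genotype from AA × AB: 1/2 AA, 1/2 AB.
Crossing each possibility with the father AB and summing P(type B): 1/2·0 + 1/2·1/4 = 1/8.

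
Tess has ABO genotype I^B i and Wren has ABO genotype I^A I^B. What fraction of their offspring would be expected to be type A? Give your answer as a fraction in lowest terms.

1/4

ABO cross I^B i × I^A I^B → offspring phenotypes: 1/4 A, 1/2 B, 1/4 AB.
So P(type A) = 1/4.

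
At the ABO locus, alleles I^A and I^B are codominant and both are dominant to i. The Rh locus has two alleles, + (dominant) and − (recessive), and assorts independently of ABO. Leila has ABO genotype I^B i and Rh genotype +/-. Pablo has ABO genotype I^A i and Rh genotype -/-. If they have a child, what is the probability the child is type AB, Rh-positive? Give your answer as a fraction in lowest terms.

1/8

ABO cross I^B i × I^A i → offspring phenotypes: 1/4 O, 1/4 A, 1/4 B, 1/4 AB.
Rh cross +/- × -/- → 1/2 Rh+, 1/2 Rh-.
Independent loci: P(type AB, Rh-positive) = 1/4 × 1/2 = 1/8.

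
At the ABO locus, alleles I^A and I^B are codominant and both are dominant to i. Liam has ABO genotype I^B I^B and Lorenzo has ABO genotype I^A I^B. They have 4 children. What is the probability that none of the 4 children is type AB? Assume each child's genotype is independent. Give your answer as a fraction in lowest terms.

ABO cross I^B I^B × I^A I^B → 1/2 B, 1/2 AB.
So P(type AB) = 1/2 per child.
P(not type AB) = 1/2 for one child; (1/2)^4 = 1/16.

1/16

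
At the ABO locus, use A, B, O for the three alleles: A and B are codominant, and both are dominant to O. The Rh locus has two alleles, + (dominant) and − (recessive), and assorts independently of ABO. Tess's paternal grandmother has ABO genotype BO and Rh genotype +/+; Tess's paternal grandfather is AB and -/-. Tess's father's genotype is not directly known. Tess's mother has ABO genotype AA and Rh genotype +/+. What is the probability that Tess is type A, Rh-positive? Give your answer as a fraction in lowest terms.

Tess's father's ABO genotype from BO × AB: 1/4 AB, 1/4 AO, 1/4 BB, 1/4 BO.
Crossing each possibility with the mother AA and summing P(type A): 1/4·1/2 + 1/4·1 + 1/4·0 + 1/4·1/2 = 1/2.
Similarly for Rh via the father's Rh distribution: P(Rh+) = 1.
Independent loci: 1/2 × 1 = 1/2.

1/2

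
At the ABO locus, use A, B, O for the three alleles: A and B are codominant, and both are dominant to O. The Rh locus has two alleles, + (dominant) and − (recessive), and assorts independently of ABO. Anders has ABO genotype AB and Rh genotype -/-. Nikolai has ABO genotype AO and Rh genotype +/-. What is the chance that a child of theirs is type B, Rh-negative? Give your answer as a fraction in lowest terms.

1/8

ABO cross AB × AO → offspring phenotypes: 1/2 A, 1/4 B, 1/4 AB.
Rh cross -/- × +/- → 1/2 Rh+, 1/2 Rh-.
Independent loci: P(type B, Rh-negative) = 1/4 × 1/2 = 1/8.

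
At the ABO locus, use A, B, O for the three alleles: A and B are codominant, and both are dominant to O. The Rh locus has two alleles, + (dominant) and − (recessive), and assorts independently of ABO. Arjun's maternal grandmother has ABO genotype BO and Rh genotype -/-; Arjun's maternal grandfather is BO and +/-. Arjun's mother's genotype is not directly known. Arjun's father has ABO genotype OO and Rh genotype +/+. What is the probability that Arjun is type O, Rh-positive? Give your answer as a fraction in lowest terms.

1/2

Arjun's mother's ABO genotype from BO × BO: 1/4 BB, 1/2 BO, 1/4 OO.
Crossing each possibility with the father OO and summing P(type O): 1/4·0 + 1/2·1/2 + 1/4·1 = 1/2.
Similarly for Rh via the mother's Rh distribution: P(Rh+) = 1.
Independent loci: 1/2 × 1 = 1/2.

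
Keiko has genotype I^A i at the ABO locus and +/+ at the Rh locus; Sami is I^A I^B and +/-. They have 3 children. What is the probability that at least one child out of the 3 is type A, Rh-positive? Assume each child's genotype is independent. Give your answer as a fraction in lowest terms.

7/8

ABO cross I^A i × I^A I^B → 1/2 A, 1/4 B, 1/4 AB.
Rh cross +/+ × +/- → 1 Rh+; so P(type A, Rh-positive) = 1/2 × 1 = 1/2 per child.
P(none) = (1/2)^3 = 1/8; P(at least one) = 1 − 1/8 = 7/8.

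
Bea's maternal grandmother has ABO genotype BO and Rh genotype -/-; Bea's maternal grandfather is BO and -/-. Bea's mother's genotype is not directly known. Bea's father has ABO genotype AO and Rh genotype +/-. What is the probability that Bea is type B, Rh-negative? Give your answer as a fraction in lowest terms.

1/8

Bea's mother's ABO genotype from BO × BO: 1/4 BB, 1/2 BO, 1/4 OO.
Crossing each possibility with the father AO and summing P(type B): 1/4·1/2 + 1/2·1/4 + 1/4·0 = 1/4.
Similarly for Rh via the mother's Rh distribution: P(Rh-) = 1/2.
Independent loci: 1/4 × 1/2 = 1/8.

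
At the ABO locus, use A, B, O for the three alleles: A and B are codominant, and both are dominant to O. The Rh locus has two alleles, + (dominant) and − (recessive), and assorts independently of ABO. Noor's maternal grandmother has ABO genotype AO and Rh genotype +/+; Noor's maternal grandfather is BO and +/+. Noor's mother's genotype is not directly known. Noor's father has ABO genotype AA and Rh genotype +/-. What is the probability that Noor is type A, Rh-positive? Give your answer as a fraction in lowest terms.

3/4

Noor's mother's ABO genotype from AO × BO: 1/4 AB, 1/4 AO, 1/4 BO, 1/4 OO.
Crossing each possibility with the father AA and summing P(type A): 1/4·1/2 + 1/4·1 + 1/4·1/2 + 1/4·1 = 3/4.
Similarly for Rh via the mother's Rh distribution: P(Rh+) = 1.
Independent loci: 3/4 × 1 = 3/4.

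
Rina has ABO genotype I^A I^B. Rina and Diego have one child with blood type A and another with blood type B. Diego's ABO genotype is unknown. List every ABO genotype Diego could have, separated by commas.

I^A I^B, I^A i, I^B i, i i

For each candidate genotype of Diego, check whether crossing it with I^A I^B can produce every observed child phenotype.
  I^A I^A → possible child types {A, AB} ✗
  I^A I^B → possible child types {A, B, AB} ✓
  I^A i → possible child types {A, B, AB} ✓
  I^B I^B → possible child types {B, AB} ✗
  I^B i → possible child types {A, B, AB} ✓
  i i → possible child types {A, B} ✓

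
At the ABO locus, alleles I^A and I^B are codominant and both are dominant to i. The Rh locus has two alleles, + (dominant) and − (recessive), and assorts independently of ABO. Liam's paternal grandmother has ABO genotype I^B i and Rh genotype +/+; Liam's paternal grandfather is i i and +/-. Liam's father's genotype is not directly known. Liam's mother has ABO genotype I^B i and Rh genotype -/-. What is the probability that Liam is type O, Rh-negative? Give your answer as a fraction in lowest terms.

3/32

Liam's father's ABO genotype from I^B i × i i: 1/2 I^B i, 1/2 i i.
Crossing each possibility with the mother I^B i and summing P(type O): 1/2·1/4 + 1/2·1/2 = 3/8.
Similarly for Rh via the father's Rh distribution: P(Rh-) = 1/4.
Independent loci: 3/8 × 1/4 = 3/32.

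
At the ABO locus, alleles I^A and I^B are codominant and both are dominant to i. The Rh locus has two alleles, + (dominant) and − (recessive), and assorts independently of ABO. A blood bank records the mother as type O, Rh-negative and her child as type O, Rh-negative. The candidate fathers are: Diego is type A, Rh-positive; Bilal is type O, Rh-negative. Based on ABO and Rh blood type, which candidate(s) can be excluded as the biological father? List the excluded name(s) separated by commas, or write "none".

A candidate is excluded only if no genotype consistent with his phenotype could produce a type O, Rh-negative child with a type O, Rh-negative mother.
Every candidate has at least one consistent genotype combination, so none can be excluded.

none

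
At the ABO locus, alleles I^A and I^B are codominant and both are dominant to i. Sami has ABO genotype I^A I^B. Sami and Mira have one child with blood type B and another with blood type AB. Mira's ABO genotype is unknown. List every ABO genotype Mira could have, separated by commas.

I^A I^B, I^A i, I^B I^B, I^B i

For each candidate genotype of Mira, check whether crossing it with I^A I^B can produce every observed child phenotype.
  I^A I^A → possible child types {A, AB} ✗
  I^A I^B → possible child types {A, B, AB} ✓
  I^A i → possible child types {A, B, AB} ✓
  I^B I^B → possible child types {B, AB} ✓
  I^B i → possible child types {A, B, AB} ✓
  i i → possible child types {A, B} ✗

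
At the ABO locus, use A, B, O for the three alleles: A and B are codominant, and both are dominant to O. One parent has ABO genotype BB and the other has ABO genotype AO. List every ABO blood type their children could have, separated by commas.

B, AB

Gametes from BB × AO give offspring ABO genotypes AB, BO, i.e. phenotypes B, AB.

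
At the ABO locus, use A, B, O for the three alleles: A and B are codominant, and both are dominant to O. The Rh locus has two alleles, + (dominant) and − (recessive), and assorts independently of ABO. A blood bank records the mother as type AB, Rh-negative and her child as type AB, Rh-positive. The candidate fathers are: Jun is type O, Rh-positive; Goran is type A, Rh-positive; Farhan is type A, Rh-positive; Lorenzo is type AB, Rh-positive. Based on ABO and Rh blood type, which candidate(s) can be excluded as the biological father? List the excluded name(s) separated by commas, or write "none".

Jun

A candidate is excluded only if no genotype consistent with his phenotype could produce a type AB, Rh-positive child with a type AB, Rh-negative mother.
Jun (type O, Rh+): no genotype consistent with that phenotype can produce a type-AB Rh+ child with a type-AB mother.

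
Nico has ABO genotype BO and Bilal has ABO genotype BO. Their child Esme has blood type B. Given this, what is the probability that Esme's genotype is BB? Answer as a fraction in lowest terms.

1/3

Cross BO × BO → 1/4 BB, 1/2 BO, 1/4 OO.
Type-B genotypes among offspring: BB (1/4), BO (1/2); total 3/4.
P(BB | type B) = (1/4) / (3/4) = 1/3.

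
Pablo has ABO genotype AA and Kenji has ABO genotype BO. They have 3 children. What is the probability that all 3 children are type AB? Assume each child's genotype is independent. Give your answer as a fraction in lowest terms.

1/8

ABO cross AA × BO → 1/2 A, 1/2 AB.
So P(type AB) = 1/2 per child.
All 3 independent: (1/2)^3 = 1/8.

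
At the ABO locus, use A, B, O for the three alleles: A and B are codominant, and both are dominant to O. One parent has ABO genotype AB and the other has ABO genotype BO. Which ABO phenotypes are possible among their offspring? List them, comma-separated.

A, B, AB

Gametes from AB × BO give offspring ABO genotypes AB, AO, BB, BO, i.e. phenotypes A, B, AB.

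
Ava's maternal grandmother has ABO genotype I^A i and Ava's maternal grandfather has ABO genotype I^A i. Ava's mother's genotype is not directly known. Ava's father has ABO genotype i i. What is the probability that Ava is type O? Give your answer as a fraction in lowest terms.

1/2

Ava's mother's ABO genotype from I^A i × I^A i: 1/4 I^A I^A, 1/2 I^A i, 1/4 i i.
Crossing each possibility with the father i i and summing P(type O): 1/4·0 + 1/2·1/2 + 1/4·1 = 1/2.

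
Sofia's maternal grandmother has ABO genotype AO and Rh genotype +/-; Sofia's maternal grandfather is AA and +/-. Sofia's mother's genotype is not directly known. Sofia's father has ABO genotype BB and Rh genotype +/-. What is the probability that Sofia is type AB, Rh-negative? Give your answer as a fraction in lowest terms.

Sofia's mother's ABO genotype from AO × AA: 1/2 AA, 1/2 AO.
Crossing each possibility with the father BB and summing P(type AB): 1/2·1 + 1/2·1/2 = 3/4.
Similarly for Rh via the mother's Rh distribution: P(Rh-) = 1/4.
Independent loci: 3/4 × 1/4 = 3/16.

3/16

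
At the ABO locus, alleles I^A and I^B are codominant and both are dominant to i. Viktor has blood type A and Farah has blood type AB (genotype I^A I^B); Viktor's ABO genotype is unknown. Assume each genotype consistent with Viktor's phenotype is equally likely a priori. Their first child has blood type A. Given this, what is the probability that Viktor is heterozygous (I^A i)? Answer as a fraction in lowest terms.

1/2

Possible genotypes: Viktor ∈ {I^A I^A, I^A i}; Farah ∈ {I^A I^B}.
Weight each parental genotype pair by prior × P(type-A child):
  I^A I^A × I^A I^B: posterior weight 1/2.
  I^A i × I^A I^B: posterior weight 1/2.
Sum the posterior weight over pairs where Viktor is I^A i: 1/2.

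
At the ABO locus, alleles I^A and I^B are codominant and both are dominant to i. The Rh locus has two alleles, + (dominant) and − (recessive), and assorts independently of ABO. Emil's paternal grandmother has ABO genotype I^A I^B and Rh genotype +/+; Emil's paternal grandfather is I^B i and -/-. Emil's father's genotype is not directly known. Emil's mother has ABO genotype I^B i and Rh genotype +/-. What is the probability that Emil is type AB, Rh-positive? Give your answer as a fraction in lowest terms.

Emil's father's ABO genotype from I^A I^B × I^B i: 1/4 I^A I^B, 1/4 I^A i, 1/4 I^B I^B, 1/4 I^B i.
Crossing each possibility with the mother I^B i and summing P(type AB): 1/4·1/4 + 1/4·1/4 + 1/4·0 + 1/4·0 = 1/8.
Similarly for Rh via the father's Rh distribution: P(Rh+) = 3/4.
Independent loci: 1/8 × 3/4 = 3/32.

3/32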